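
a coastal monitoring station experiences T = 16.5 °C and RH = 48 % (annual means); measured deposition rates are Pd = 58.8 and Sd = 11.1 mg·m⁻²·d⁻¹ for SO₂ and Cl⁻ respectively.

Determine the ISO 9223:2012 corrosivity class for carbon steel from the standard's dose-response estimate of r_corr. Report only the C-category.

carbon steel: f(T) = -0.054·(T−10) [T>10 °C] = -0.3510
  Pd branch = 1.77·Pd^0.52·e^(0.02·RH+f) = 27.07 μm/a
  Sd branch = 0.102·Sd^0.62·e^(0.033·RH+0.04·T) = 4.278 μm/a
  r_corr = 27.07 + 4.278 = 31.35 μm/a
31.4 μm/a falls in (25, 50] for carbon steel → category C3

C3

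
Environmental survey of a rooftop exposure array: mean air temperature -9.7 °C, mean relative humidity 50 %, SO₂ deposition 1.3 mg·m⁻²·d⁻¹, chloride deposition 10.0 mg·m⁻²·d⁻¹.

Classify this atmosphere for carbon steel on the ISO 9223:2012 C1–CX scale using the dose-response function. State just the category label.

carbon steel: temperature factor f = +0.150·(-19.7) = -2.9550
  SO₂ term: 1.77·1.3^0.52·exp(0.02·50-2.9550) = 0.2872
  Sd branch = 0.102·Sd^0.62·e^(0.033·RH+0.04·T) = 1.502 μm/a
  r_corr = 0.2872 + 1.502 = 1.789 μm/a
Category bounds: 1.3…25 μm/a bracket r_corr ⇒ C2

C2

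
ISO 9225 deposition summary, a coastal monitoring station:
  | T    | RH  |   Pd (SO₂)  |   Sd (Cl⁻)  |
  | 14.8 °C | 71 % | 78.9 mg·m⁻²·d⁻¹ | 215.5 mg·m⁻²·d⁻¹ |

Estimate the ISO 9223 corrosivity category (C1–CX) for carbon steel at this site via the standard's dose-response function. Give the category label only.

C5

carbon steel: T>10 °C ⇒ hinge -0.054·(14.8−10) = -0.2592
  Pd branch = 1.77·Pd^0.52·e^(0.02·RH+f) = 54.77 μm/a
  Cl⁻ term: 0.102·215.5^0.62·exp(0.033·71+0.04·14.8) = 53.7
  r_corr = 54.77 + 53.7 = 108.5 μm/a
Category bounds: 80…200 μm/a bracket r_corr ⇒ C5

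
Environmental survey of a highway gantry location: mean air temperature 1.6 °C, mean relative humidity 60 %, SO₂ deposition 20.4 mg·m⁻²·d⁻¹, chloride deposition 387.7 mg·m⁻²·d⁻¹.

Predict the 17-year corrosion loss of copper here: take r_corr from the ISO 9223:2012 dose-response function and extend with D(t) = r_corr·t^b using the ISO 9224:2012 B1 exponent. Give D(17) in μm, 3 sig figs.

D(17) = 4.10 μm

copper: temperature factor f = +0.126·(-8.4) = -1.0584
  Pd branch = 0.0053·Pd^0.26·e^(0.059·RH+f) = 0.1388 μm/a
  Cl⁻ term: 0.01025·387.7^0.27·exp(0.036·60+0.049·1.6) = 0.4806
  r_corr = 0.1388 + 0.4806 = 0.6194 μm/a
ISO 9224: D(t) = r_corr · t^b with b = 0.667 (copper, B1)
  D(17) = 0.6194 × 17^0.667 = 0.6194 × 6.618 = 4.099 μm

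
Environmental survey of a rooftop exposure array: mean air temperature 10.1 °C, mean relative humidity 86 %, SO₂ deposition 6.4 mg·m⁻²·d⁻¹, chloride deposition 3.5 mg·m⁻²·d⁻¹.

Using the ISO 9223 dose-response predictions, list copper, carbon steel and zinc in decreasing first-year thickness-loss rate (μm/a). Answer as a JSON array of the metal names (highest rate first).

["carbon steel", "copper", "zinc"]

copper: T>10 °C ⇒ hinge -0.080·(10.1−10) = -0.0080
  sulphur-dioxide contribution → 1.362 μm/a
  chloride contribution → 0.5214 μm/a
  total first-year rate 1.883 μm/a
carbon steel: temperature factor f = -0.054·(0.1) = -0.0054
  sulphur-dioxide contribution → 25.81 μm/a
  chloride contribution → 5.674 μm/a
  ⇒ r_corr(carbon steel) = 31.49 μm/a
zinc: temperature factor f = -0.071·(0.1) = -0.0071
  sulphur-dioxide contribution → 1.515 μm/a
  chloride contribution → 0.1678 μm/a
  total first-year rate 1.682 μm/a
Ordering by μm/a: carbon steel (31.5) > copper (1.88) > zinc (1.68)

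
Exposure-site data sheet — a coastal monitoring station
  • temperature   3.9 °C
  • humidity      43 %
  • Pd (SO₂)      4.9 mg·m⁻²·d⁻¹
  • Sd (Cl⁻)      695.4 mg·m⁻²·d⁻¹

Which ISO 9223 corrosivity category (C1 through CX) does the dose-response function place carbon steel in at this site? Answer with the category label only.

carbon steel: T≤10 °C ⇒ hinge +0.150·(3.9−10) = -0.9150
  Pd branch = 1.77·Pd^0.52·e^(0.02·RH+f) = 3.828 μm/a
  Cl⁻ term: 0.102·695.4^0.62·exp(0.033·43+0.04·3.9) = 28.5
  r_corr = 3.828 + 28.5 = 32.33 μm/a
Category bounds: 25…50 μm/a bracket r_corr ⇒ C3

C3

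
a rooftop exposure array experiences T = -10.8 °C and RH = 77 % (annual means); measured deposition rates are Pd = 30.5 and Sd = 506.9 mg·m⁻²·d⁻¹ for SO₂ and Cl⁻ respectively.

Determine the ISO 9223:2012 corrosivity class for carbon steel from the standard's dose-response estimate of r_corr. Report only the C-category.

carbon steel: temperature factor f = +0.150·(-20.8) = -3.1200
  Pd branch = 1.77·Pd^0.52·e^(0.02·RH+f) = 2.156 μm/a
  Cl⁻ term: 0.102·506.9^0.62·exp(0.033·77+0.04·-10.8) = 39.96
  r_corr = 2.156 + 39.96 = 42.11 μm/a
Category bounds: 25…50 μm/a bracket r_corr ⇒ C3

C3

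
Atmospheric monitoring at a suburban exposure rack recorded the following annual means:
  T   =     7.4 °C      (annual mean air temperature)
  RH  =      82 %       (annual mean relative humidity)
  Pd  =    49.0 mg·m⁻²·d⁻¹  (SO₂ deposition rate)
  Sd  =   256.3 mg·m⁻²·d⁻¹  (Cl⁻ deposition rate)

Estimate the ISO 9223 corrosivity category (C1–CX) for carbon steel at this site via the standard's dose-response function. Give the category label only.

carbon steel: T≤10 °C ⇒ hinge +0.150·(7.4−10) = -0.3900
  SO₂ term: 1.77·49.0^0.52·exp(0.02·82-0.3900) = 46.75
  Cl⁻ term: 0.102·256.3^0.62·exp(0.033·82+0.04·7.4) = 63.94
  r_corr = 46.75 + 63.94 = 110.7 μm/a
111 μm/a falls in (80, 200] for carbon steel → category C5

C5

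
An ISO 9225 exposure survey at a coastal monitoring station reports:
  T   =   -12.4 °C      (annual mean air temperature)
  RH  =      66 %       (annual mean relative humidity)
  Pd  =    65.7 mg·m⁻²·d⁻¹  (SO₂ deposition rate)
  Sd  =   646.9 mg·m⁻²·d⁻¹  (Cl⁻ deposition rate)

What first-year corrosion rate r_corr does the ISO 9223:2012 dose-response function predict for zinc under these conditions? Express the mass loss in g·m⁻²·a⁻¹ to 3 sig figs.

r_corr = 8.12 g·m⁻²·a⁻¹

zinc: temperature factor f = +0.038·(-22.4) = -0.8512
  SO₂ term: 0.0129·65.7^0.44·exp(0.046·66-0.8512) = 0.723
  Sd branch = 0.0175·Sd^0.57·e^(0.008·RH+0.085·T) = 0.4138 μm/a
  r_corr = 0.723 + 0.4138 = 1.137 μm/a
Convert to mass loss: 1.137 μm/a × 7.14 g/cm³ = 8.117 g·m⁻²·a⁻¹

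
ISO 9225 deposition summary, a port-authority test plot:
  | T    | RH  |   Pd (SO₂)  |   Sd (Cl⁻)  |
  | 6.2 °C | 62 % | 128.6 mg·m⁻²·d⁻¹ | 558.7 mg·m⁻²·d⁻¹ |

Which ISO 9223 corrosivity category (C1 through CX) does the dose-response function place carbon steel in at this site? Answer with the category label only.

C5

carbon steel: f(T) = +0.150·(T−10) [T≤10 °C] = -0.5700
  Pd branch = 1.77·Pd^0.52·e^(0.02·RH+f) = 43.23 μm/a
  Sd branch = 0.102·Sd^0.62·e^(0.033·RH+0.04·T) = 51.06 μm/a
  r_corr = 43.23 + 51.06 = 94.29 μm/a
94.3 μm/a falls in (80, 200] for carbon steel → category C5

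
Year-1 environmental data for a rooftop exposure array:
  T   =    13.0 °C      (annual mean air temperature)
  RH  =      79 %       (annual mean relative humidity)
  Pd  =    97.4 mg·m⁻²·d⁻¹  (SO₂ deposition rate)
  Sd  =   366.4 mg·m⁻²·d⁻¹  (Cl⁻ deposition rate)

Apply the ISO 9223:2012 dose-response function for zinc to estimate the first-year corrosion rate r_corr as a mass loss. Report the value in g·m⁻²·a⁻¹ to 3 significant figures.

zinc: T>10 °C ⇒ hinge -0.071·(13.0−10) = -0.2130
  SO₂ term: 0.0129·97.4^0.44·exp(0.046·79-0.2130) = 2.96
  Sd branch = 0.0175·Sd^0.57·e^(0.008·RH+0.085·T) = 2.876 μm/a
  r_corr = 2.96 + 2.876 = 5.836 μm/a
Convert to mass loss: 5.836 μm/a × 7.14 g/cm³ = 41.67 g·m⁻²·a⁻¹

r_corr = 41.7 g·m⁻²·a⁻¹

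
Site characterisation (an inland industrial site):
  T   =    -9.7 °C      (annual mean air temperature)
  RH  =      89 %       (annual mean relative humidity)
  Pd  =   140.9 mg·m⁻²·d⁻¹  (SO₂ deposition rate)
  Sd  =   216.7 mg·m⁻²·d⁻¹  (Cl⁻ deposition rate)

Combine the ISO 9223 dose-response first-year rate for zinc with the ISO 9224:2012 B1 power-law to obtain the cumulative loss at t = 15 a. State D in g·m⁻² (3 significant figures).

D(15) = 230 g·m⁻²

zinc: temperature factor f = +0.038·(-19.7) = -0.7486
  SO₂ term: 0.0129·140.9^0.44·exp(0.046·89-0.7486) = 3.228
  Cl⁻ term: 0.0175·216.7^0.57·exp(0.008·89+0.085·-9.7) = 0.3354
  sum: 3.228 + 0.3354 → r_corr = 3.564 μm/a
Long-term exponent b (ISO 9224 Table 2, B1) = 0.813
  D(15) = 3.564 × 15^0.813 = 3.564 × 9.04 = 32.22 μm
  Mass loss = 32.22 μm × 7.14 g/cm³ = 230 g·m⁻²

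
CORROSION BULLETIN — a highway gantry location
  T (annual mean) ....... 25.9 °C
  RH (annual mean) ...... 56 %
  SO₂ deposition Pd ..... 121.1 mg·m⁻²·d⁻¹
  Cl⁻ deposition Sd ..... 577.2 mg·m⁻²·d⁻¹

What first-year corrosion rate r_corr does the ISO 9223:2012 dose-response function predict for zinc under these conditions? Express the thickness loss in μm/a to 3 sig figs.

zinc: T>10 °C ⇒ hinge -0.071·(25.9−10) = -1.1289
  Pd branch = 0.0129·Pd^0.44·e^(0.046·RH+f) = 0.4525 μm/a
  Cl⁻ term: 0.0175·577.2^0.57·exp(0.008·56+0.085·25.9) = 9.282
  r_corr = 0.4525 + 9.282 = 9.735 μm/a

r_corr = 9.73 μm/a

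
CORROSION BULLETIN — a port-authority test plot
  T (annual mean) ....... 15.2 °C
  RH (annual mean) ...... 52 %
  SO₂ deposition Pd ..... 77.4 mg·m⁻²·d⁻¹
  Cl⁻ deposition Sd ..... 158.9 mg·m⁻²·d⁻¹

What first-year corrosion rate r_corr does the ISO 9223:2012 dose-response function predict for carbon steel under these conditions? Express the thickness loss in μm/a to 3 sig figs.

r_corr = 60.4 μm/a

carbon steel: f(T) = -0.054·(T−10) [T>10 °C] = -0.2808
  Pd branch = 1.77·Pd^0.52·e^(0.02·RH+f) = 36.29 μm/a
  Sd branch = 0.102·Sd^0.62·e^(0.033·RH+0.04·T) = 24.13 μm/a
  sum: 36.29 + 24.13 → r_corr = 60.43 μm/a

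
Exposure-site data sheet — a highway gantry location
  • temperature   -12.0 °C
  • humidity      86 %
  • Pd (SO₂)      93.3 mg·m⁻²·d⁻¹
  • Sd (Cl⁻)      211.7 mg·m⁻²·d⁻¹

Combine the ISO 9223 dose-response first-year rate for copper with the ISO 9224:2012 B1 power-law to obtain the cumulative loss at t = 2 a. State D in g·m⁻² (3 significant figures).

D(2) = 10.1 g·m⁻²

copper: temperature factor f = +0.126·(-22.0) = -2.7720
  sulphur-dioxide contribution → 0.1723 μm/a
  chloride contribution → 0.5344 μm/a
  total first-year rate 0.7067 μm/a
Long-term exponent b (ISO 9224 Table 2, B1) = 0.667
  D(2) = 0.7067 × 2^0.667 = 0.7067 × 1.588 = 1.122 μm
  Mass loss = 1.122 μm × 8.96 g/cm³ = 10.05 g·m⁻²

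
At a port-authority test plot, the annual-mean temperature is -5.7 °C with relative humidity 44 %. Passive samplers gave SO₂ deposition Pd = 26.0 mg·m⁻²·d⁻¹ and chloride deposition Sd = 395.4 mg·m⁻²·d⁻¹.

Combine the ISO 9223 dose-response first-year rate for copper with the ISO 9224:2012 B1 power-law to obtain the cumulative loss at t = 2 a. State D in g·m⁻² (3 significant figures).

D(2) = 3.03 g·m⁻²

copper: f(T) = +0.126·(T−10) [T≤10 °C] = -1.9782
  Pd branch = 0.0053·Pd^0.26·e^(0.059·RH+f) = 0.02293 μm/a
  Cl⁻ term: 0.01025·395.4^0.27·exp(0.036·44+0.049·-5.7) = 0.1899
  r_corr = 0.02293 + 0.1899 = 0.2128 μm/a
Long-term exponent b (ISO 9224 Table 2, B1) = 0.667
  D(2) = 0.2128 × 2^0.667 = 0.2128 × 1.588 = 0.3379 μm
  Mass loss = 0.3379 μm × 8.96 g/cm³ = 3.028 g·m⁻²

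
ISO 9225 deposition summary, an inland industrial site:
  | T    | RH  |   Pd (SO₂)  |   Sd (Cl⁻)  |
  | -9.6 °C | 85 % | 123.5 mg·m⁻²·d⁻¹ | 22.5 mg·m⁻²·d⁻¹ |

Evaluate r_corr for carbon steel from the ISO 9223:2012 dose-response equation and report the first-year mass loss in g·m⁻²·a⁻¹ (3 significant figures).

r_corr = 111 g·m⁻²·a⁻¹

carbon steel: T≤10 °C ⇒ hinge +0.150·(-9.6−10) = -2.9400
  sulphur-dioxide contribution → 6.268 μm/a
  chloride contribution → 7.914 μm/a
  total first-year rate 14.18 μm/a
Convert to mass loss: 14.18 μm/a × 7.85 g/cm³ = 111.3 g·m⁻²·a⁻¹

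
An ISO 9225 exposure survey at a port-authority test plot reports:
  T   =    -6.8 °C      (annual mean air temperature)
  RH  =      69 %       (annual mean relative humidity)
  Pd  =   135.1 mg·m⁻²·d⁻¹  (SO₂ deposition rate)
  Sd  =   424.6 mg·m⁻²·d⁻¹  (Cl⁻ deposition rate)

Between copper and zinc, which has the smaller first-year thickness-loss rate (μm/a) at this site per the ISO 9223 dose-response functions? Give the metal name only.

copper: temperature factor f = +0.126·(-16.8) = -2.1168
  SO₂ term: 0.0053·135.1^0.26·exp(0.059·69-2.1168) = 0.134
  Cl⁻ term: 0.01025·424.6^0.27·exp(0.036·69+0.049·-6.8) = 0.4512
  r_corr = 0.134 + 0.4512 = 0.5851 μm/a
zinc: temperature factor f = +0.038·(-16.8) = -0.6384
  SO₂ term: 0.0129·135.1^0.44·exp(0.046·69-0.6384) = 1.41
  Sd branch = 0.0175·Sd^0.57·e^(0.008·RH+0.085·T) = 0.5367 μm/a
  r_corr = 1.41 + 0.5367 = 1.947 μm/a
Ordering by μm/a: zinc (1.95) > copper (0.585)

copper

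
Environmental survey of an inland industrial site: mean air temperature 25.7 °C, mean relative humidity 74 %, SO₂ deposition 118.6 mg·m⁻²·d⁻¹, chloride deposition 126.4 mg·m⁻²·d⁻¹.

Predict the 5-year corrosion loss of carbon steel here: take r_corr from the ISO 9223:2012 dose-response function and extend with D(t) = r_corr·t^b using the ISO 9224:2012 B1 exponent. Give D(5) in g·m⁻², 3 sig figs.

carbon steel: T>10 °C ⇒ hinge -0.054·(25.7−10) = -0.8478
  SO₂ term: 1.77·118.6^0.52·exp(0.02·74-0.8478) = 39.91
  Sd branch = 0.102·Sd^0.62·e^(0.033·RH+0.04·T) = 65.87 μm/a
  sum: 39.91 + 65.87 → r_corr = 105.8 μm/a
Power-law: D(5) = r_corr · 5^0.523
  D(5) = 105.8 × 5^0.523 = 105.8 × 2.32 = 245.4 μm
  Mass loss = 245.4 μm × 7.85 g/cm³ = 1927 g·m⁻²

D(5) = 1.93e+03 g·m⁻²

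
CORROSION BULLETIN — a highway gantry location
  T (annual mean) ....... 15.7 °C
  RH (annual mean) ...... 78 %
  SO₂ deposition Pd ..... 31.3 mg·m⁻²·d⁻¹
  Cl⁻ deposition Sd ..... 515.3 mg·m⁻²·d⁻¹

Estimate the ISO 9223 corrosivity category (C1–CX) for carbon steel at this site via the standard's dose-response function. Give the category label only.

carbon steel: T>10 °C ⇒ hinge -0.054·(15.7−10) = -0.3078
  SO₂ term: 1.77·31.3^0.52·exp(0.02·78-0.3078) = 37.11
  Sd branch = 0.102·Sd^0.62·e^(0.033·RH+0.04·T) = 120.4 μm/a
  sum: 37.11 + 120.4 → r_corr = 157.5 μm/a
Category bounds: 80…200 μm/a bracket r_corr ⇒ C5

C5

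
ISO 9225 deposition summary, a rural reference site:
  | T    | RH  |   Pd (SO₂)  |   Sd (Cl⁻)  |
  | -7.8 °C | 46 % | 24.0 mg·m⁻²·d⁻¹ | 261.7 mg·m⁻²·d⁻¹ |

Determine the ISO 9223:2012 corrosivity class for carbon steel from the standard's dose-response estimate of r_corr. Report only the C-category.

C2

carbon steel: temperature factor f = +0.150·(-17.8) = -2.6700
  SO₂ term: 1.77·24.0^0.52·exp(0.02·46-2.6700) = 1.606
  Sd branch = 0.102·Sd^0.62·e^(0.033·RH+0.04·T) = 10.75 μm/a
  sum: 1.606 + 10.75 → r_corr = 12.36 μm/a
ISO 9223 Table 2 (carbon steel): 1.3 < 12.4 ≤ 25 μm/a ⇒ C2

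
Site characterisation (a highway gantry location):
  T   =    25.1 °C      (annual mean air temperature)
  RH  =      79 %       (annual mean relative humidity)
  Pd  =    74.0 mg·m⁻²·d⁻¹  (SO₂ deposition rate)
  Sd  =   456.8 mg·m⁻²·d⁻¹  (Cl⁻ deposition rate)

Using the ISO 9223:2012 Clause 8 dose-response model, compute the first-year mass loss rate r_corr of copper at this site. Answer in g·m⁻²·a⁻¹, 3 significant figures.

r_corr = 32.8 g·m⁻²·a⁻¹

copper: f(T) = -0.080·(T−10) [T>10 °C] = -1.2080
  Pd branch = 0.0053·Pd^0.26·e^(0.059·RH+f) = 0.5127 μm/a
  Cl⁻ term: 0.01025·456.8^0.27·exp(0.036·79+0.049·25.1) = 3.149
  r_corr = 0.5127 + 3.149 = 3.661 μm/a
Convert to mass loss: 3.661 μm/a × 8.96 g/cm³ = 32.81 g·m⁻²·a⁻¹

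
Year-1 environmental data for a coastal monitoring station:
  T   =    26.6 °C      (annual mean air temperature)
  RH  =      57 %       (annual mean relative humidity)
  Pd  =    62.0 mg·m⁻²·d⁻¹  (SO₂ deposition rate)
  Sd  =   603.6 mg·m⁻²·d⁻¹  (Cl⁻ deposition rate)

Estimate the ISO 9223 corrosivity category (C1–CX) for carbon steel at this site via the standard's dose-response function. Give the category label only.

carbon steel: f(T) = -0.054·(T−10) [T>10 °C] = -0.8964
  Pd branch = 1.77·Pd^0.52·e^(0.02·RH+f) = 19.31 μm/a
  Cl⁻ term: 0.102·603.6^0.62·exp(0.033·57+0.04·26.6) = 102.7
  sum: 19.31 + 102.7 → r_corr = 122 μm/a
122 μm/a falls in (80, 200] for carbon steel → category C5

C5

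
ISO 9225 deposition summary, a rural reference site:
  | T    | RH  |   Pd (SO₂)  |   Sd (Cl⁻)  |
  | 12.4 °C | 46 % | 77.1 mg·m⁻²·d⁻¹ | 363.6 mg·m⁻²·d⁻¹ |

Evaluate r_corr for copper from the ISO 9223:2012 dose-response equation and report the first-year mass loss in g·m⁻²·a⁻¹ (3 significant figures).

copper: temperature factor f = -0.080·(2.4) = -0.1920
  Pd branch = 0.0053·Pd^0.26·e^(0.059·RH+f) = 0.2043 μm/a
  Sd branch = 0.01025·Sd^0.27·e^(0.036·RH+0.049·T) = 0.4844 μm/a
  r_corr = 0.2043 + 0.4844 = 0.6886 μm/a
Convert to mass loss: 0.6886 μm/a × 8.96 g/cm³ = 6.17 g·m⁻²·a⁻¹

r_corr = 6.17 g·m⁻²·a⁻¹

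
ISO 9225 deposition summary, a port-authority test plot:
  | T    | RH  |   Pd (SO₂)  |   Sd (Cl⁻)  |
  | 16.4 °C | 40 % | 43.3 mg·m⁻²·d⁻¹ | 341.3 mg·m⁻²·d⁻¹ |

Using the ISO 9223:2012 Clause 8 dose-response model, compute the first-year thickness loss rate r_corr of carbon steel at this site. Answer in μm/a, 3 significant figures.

r_corr = 47.2 μm/a

carbon steel: T>10 °C ⇒ hinge -0.054·(16.4−10) = -0.3456
  Pd branch = 1.77·Pd^0.52·e^(0.02·RH+f) = 19.78 μm/a
  Sd branch = 0.102·Sd^0.62·e^(0.033·RH+0.04·T) = 27.37 μm/a
  sum: 19.78 + 27.37 → r_corr = 47.16 μm/a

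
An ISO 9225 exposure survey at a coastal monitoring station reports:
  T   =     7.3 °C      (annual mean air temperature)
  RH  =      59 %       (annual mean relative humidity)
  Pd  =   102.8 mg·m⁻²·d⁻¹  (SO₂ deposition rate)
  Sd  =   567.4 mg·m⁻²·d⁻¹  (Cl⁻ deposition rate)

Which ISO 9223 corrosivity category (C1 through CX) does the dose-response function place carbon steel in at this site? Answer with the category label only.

carbon steel: temperature factor f = +0.150·(-2.7) = -0.4050
  Pd branch = 1.77·Pd^0.52·e^(0.02·RH+f) = 42.74 μm/a
  Sd branch = 0.102·Sd^0.62·e^(0.033·RH+0.04·T) = 48.8 μm/a
  sum: 42.74 + 48.8 → r_corr = 91.53 μm/a
Category bounds: 80…200 μm/a bracket r_corr ⇒ C5

C5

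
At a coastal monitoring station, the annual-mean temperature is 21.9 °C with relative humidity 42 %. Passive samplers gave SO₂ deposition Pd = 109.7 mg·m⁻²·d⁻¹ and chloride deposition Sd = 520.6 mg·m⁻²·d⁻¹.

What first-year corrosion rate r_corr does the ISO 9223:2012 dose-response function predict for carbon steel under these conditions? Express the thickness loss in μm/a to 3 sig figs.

carbon steel: temperature factor f = -0.054·(11.9) = -0.6426
  SO₂ term: 1.77·109.7^0.52·exp(0.02·42-0.6426) = 24.81
  Sd branch = 0.102·Sd^0.62·e^(0.033·RH+0.04·T) = 47.34 μm/a
  sum: 24.81 + 47.34 → r_corr = 72.15 μm/a

r_corr = 72.1 μm/a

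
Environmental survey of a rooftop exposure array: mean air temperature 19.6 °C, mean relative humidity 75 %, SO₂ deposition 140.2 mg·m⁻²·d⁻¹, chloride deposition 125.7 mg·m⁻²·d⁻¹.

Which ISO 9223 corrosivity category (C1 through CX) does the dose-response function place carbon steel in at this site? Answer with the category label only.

C5

carbon steel: T>10 °C ⇒ hinge -0.054·(19.6−10) = -0.5184
  sulphur-dioxide contribution → 61.74 μm/a
  chloride contribution → 53.16 μm/a
  ⇒ r_corr(carbon steel) = 114.9 μm/a
115 μm/a falls in (80, 200] for carbon steel → category C5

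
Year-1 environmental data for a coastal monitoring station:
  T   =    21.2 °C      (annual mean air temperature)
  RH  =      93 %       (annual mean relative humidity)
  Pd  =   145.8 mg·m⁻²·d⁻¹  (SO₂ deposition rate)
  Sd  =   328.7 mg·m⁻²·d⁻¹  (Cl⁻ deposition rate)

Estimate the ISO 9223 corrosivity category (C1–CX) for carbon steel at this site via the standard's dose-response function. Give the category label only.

carbon steel: T>10 °C ⇒ hinge -0.054·(21.2−10) = -0.6048
  sulphur-dioxide contribution → 82.84 μm/a
  chloride contribution → 186.3 μm/a
  total first-year rate 269.1 μm/a
Category bounds: 200…700 μm/a bracket r_corr ⇒ CX

CX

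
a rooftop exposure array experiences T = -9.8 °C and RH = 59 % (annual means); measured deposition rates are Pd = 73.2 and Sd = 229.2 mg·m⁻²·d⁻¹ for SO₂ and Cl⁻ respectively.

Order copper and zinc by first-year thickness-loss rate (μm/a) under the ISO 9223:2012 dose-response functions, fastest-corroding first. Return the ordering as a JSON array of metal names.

copper: temperature factor f = +0.126·(-19.8) = -2.4948
  Pd branch = 0.0053·Pd^0.26·e^(0.059·RH+f) = 0.04339 μm/a
  Cl⁻ term: 0.01025·229.2^0.27·exp(0.036·59+0.049·-9.8) = 0.2301
  r_corr = 0.04339 + 0.2301 = 0.2735 μm/a
zinc: temperature factor f = +0.038·(-19.8) = -0.7524
  SO₂ term: 0.0129·73.2^0.44·exp(0.046·59-0.7524) = 0.6066
  Sd branch = 0.0175·Sd^0.57·e^(0.008·RH+0.085·T) = 0.2701 μm/a
  sum: 0.6066 + 0.2701 → r_corr = 0.8767 μm/a
Ordering by μm/a: zinc (0.877) > copper (0.273)

["zinc", "copper"]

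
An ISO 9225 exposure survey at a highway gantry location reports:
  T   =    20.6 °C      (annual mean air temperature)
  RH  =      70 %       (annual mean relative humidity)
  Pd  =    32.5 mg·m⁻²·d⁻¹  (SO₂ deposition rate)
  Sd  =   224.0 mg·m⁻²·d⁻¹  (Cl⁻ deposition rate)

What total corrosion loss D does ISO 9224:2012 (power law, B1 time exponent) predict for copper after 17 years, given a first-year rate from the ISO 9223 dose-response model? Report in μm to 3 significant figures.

D(17) = 12.3 μm

copper: T>10 °C ⇒ hinge -0.080·(20.6−10) = -0.8480
  Pd branch = 0.0053·Pd^0.26·e^(0.059·RH+f) = 0.3489 μm/a
  Sd branch = 0.01025·Sd^0.27·e^(0.036·RH+0.049·T) = 1.507 μm/a
  r_corr = 0.3489 + 1.507 = 1.856 μm/a
ISO 9224: D(t) = r_corr · t^b with b = 0.667 (copper, B1)
  D(17) = 1.856 × 17^0.667 = 1.856 × 6.618 = 12.28 μm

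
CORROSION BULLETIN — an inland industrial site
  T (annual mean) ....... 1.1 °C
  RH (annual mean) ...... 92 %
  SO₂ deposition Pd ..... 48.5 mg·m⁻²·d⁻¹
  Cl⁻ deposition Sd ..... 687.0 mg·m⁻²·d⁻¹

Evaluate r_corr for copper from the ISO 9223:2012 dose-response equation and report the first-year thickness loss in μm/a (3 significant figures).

copper: f(T) = +0.126·(T−10) [T≤10 °C] = -1.1214
  sulphur-dioxide contribution → 1.079 μm/a
  chloride contribution → 1.732 μm/a
  ⇒ r_corr(copper) = 2.81 μm/a

r_corr = 2.81 μm/a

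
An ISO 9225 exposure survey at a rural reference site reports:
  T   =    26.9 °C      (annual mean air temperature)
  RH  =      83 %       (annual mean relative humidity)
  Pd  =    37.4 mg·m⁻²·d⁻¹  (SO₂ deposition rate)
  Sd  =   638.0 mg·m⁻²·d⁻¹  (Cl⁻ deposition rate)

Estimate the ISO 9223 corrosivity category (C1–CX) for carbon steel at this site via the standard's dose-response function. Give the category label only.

CX

carbon steel: f(T) = -0.054·(T−10) [T>10 °C] = -0.9126
  sulphur-dioxide contribution → 24.57 μm/a
  chloride contribution → 253.8 μm/a
  total first-year rate 278.3 μm/a
Category bounds: 200…700 μm/a bracket r_corr ⇒ CX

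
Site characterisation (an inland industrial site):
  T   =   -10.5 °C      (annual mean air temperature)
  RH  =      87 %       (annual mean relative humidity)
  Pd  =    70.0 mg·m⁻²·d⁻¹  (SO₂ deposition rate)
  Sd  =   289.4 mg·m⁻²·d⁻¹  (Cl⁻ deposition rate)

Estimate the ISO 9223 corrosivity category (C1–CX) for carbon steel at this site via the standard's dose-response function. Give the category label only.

C3

carbon steel: f(T) = +0.150·(T−10) [T≤10 °C] = -3.0750
  SO₂ term: 1.77·70.0^0.52·exp(0.02·87-3.0750) = 4.243
  Sd branch = 0.102·Sd^0.62·e^(0.033·RH+0.04·T) = 39.74 μm/a
  sum: 4.243 + 39.74 → r_corr = 43.98 μm/a
Category bounds: 25…50 μm/a bracket r_corr ⇒ C3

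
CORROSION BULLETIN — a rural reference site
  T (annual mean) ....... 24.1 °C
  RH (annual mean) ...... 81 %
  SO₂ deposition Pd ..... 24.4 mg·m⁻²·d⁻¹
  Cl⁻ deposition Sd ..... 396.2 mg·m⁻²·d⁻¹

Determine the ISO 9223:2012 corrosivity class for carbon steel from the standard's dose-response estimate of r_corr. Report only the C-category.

C5

carbon steel: temperature factor f = -0.054·(14.1) = -0.7614
  Pd branch = 1.77·Pd^0.52·e^(0.02·RH+f) = 21.99 μm/a
  Cl⁻ term: 0.102·396.2^0.62·exp(0.033·81+0.04·24.1) = 158.1
  r_corr = 21.99 + 158.1 = 180.1 μm/a
Category bounds: 80…200 μm/a bracket r_corr ⇒ C5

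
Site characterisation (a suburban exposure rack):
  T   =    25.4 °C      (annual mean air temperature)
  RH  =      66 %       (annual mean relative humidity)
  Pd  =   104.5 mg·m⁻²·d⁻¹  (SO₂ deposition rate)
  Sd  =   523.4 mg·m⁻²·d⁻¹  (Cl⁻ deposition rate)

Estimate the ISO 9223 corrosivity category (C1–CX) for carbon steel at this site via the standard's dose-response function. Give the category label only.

carbon steel: T>10 °C ⇒ hinge -0.054·(25.4−10) = -0.8316
  Pd branch = 1.77·Pd^0.52·e^(0.02·RH+f) = 32.36 μm/a
  Sd branch = 0.102·Sd^0.62·e^(0.033·RH+0.04·T) = 120.6 μm/a
  sum: 32.36 + 120.6 → r_corr = 153 μm/a
Category bounds: 80…200 μm/a bracket r_corr ⇒ C5

C5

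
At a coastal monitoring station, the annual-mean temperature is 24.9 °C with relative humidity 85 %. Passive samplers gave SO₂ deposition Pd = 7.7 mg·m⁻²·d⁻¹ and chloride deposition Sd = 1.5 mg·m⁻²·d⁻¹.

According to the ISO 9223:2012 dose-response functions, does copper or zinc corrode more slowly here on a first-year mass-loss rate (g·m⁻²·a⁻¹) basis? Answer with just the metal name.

zinc

copper: T>10 °C ⇒ hinge -0.080·(24.9−10) = -1.1920
  sulphur-dioxide contribution → 0.4122 μm/a
  chloride contribution → 0.8262 μm/a
  ⇒ r_corr(copper) = 1.238 μm/a
  mass loss = 1.238 μm/a × 8.96 g/cm³ = 11.1 g·m⁻²·a⁻¹
zinc: T>10 °C ⇒ hinge -0.071·(24.9−10) = -1.0579
  sulphur-dioxide contribution → 0.5487 μm/a
  chloride contribution → 0.3613 μm/a
  total first-year rate 0.91 μm/a
  mass loss = 0.91 μm/a × 7.14 g/cm³ = 6.497 g·m⁻²·a⁻¹
Ordering by g·m⁻²·a⁻¹: copper (11.1) > zinc (6.5)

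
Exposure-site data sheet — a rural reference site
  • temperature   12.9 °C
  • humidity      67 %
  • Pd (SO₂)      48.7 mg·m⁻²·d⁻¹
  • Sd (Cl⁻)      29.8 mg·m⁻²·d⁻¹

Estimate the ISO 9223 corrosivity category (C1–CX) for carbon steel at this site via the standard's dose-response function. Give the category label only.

carbon steel: temperature factor f = -0.054·(2.9) = -0.1566
  Pd branch = 1.77·Pd^0.52·e^(0.02·RH+f) = 43.59 μm/a
  Sd branch = 0.102·Sd^0.62·e^(0.033·RH+0.04·T) = 12.79 μm/a
  sum: 43.59 + 12.79 → r_corr = 56.39 μm/a
Category bounds: 50…80 μm/a bracket r_corr ⇒ C4

C4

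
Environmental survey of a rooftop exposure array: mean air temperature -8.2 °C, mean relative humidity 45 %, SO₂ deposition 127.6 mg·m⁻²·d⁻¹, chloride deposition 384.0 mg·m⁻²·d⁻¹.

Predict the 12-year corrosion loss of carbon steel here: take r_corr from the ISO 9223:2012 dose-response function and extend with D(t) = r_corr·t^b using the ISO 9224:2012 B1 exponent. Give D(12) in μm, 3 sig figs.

D(12) = 60.6 μm

carbon steel: T≤10 °C ⇒ hinge +0.150·(-8.2−10) = -2.7300
  sulphur-dioxide contribution → 3.534 μm/a
  chloride contribution → 12.98 μm/a
  ⇒ r_corr(carbon steel) = 16.52 μm/a
Long-term exponent b (ISO 9224 Table 2, B1) = 0.523
  D(12) = 16.52 × 12^0.523 = 16.52 × 3.668 = 60.58 μm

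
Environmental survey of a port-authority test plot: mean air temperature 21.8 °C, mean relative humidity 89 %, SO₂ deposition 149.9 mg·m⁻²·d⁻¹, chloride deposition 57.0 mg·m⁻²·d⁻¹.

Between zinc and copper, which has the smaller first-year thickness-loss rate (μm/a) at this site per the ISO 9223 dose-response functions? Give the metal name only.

copper

zinc: temperature factor f = -0.071·(11.8) = -0.8378
  SO₂ term: 0.0129·149.9^0.44·exp(0.046·89-0.8378) = 3.035
  Sd branch = 0.0175·Sd^0.57·e^(0.008·RH+0.085·T) = 2.28 μm/a
  r_corr = 3.035 + 2.28 = 5.314 μm/a
copper: f(T) = -0.080·(T−10) [T>10 °C] = -0.9440
  Pd branch = 0.0053·Pd^0.26·e^(0.059·RH+f) = 1.447 μm/a
  Cl⁻ term: 0.01025·57.0^0.27·exp(0.036·89+0.049·21.8) = 2.189
  sum: 1.447 + 2.189 → r_corr = 3.636 μm/a
Ordering by μm/a: zinc (5.31) > copper (3.64)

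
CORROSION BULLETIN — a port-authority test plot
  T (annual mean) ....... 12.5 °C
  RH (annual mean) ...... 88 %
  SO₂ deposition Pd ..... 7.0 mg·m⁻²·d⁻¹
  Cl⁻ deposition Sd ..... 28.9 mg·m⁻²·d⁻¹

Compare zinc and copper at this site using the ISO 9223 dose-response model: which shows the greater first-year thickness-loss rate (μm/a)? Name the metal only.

copper

zinc: f(T) = -0.071·(T−10) [T>10 °C] = -0.1775
  sulphur-dioxide contribution → 1.457 μm/a
  chloride contribution → 0.6965 μm/a
  total first-year rate 2.153 μm/a
copper: T>10 °C ⇒ hinge -0.080·(12.5−10) = -0.2000
  sulphur-dioxide contribution → 1.294 μm/a
  chloride contribution → 1.114 μm/a
  ⇒ r_corr(copper) = 2.409 μm/a
Ordering by μm/a: copper (2.41) > zinc (2.15)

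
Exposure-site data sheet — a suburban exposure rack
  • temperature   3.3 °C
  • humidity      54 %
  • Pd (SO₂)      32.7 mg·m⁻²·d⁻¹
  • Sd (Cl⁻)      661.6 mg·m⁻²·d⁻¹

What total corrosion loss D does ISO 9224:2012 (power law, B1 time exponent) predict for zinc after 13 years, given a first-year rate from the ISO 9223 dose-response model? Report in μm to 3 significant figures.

D(13) = 16.1 μm

zinc: temperature factor f = +0.038·(-6.7) = -0.2546
  Pd branch = 0.0129·Pd^0.44·e^(0.046·RH+f) = 0.5562 μm/a
  Sd branch = 0.0175·Sd^0.57·e^(0.008·RH+0.085·T) = 1.446 μm/a
  r_corr = 0.5562 + 1.446 = 2.002 μm/a
Long-term exponent b (ISO 9224 Table 2, B1) = 0.813
  D(13) = 2.002 × 13^0.813 = 2.002 × 8.047 = 16.11 μm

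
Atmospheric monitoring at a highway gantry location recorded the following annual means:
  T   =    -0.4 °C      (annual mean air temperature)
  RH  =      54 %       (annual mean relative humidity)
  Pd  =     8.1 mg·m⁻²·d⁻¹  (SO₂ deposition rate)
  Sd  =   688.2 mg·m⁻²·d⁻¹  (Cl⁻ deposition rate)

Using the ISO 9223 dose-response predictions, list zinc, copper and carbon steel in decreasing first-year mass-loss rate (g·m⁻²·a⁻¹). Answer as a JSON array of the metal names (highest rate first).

zinc: T≤10 °C ⇒ hinge +0.038·(-0.4−10) = -0.3952
  Pd branch = 0.0129·Pd^0.44·e^(0.046·RH+f) = 0.2615 μm/a
  Sd branch = 0.0175·Sd^0.57·e^(0.008·RH+0.085·T) = 1.08 μm/a
  r_corr = 0.2615 + 1.08 = 1.341 μm/a
  mass loss = 1.341 μm/a × 7.14 g/cm³ = 9.578 g·m⁻²·a⁻¹
copper: temperature factor f = +0.126·(-10.4) = -1.3104
  SO₂ term: 0.0053·8.1^0.26·exp(0.059·54-1.3104) = 0.05957
  Cl⁻ term: 0.01025·688.2^0.27·exp(0.036·54+0.049·-0.4) = 0.4099
  sum: 0.05957 + 0.4099 → r_corr = 0.4695 μm/a
  mass loss = 0.4695 μm/a × 8.96 g/cm³ = 4.206 g·m⁻²·a⁻¹
carbon steel: f(T) = +0.150·(T−10) [T≤10 °C] = -1.5600
  Pd branch = 1.77·Pd^0.52·e^(0.02·RH+f) = 3.25 μm/a
  Sd branch = 0.102·Sd^0.62·e^(0.033·RH+0.04·T) = 34.27 μm/a
  sum: 3.25 + 34.27 → r_corr = 37.52 μm/a
  mass loss = 37.52 μm/a × 7.85 g/cm³ = 294.6 g·m⁻²·a⁻¹
Ordering by g·m⁻²·a⁻¹: carbon steel (295) > zinc (9.58) > copper (4.21)

["carbon steel", "zinc", "copper"]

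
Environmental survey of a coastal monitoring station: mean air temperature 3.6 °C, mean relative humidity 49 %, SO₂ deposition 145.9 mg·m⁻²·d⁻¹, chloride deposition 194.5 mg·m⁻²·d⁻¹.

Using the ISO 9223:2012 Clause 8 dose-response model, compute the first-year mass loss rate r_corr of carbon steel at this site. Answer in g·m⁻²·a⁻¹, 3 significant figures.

carbon steel: T≤10 °C ⇒ hinge +0.150·(3.6−10) = -0.9600
  sulphur-dioxide contribution → 24.1 μm/a
  chloride contribution → 15.58 μm/a
  total first-year rate 39.68 μm/a
Convert to mass loss: 39.68 μm/a × 7.85 g/cm³ = 311.5 g·m⁻²·a⁻¹

r_corr = 311 g·m⁻²·a⁻¹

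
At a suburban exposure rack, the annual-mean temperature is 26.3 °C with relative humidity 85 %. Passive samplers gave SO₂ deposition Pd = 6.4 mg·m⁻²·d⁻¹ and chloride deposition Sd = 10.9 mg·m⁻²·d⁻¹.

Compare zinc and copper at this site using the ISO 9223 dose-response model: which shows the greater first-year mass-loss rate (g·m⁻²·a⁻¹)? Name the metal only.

zinc: f(T) = -0.071·(T−10) [T>10 °C] = -1.1573
  Pd branch = 0.0129·Pd^0.44·e^(0.046·RH+f) = 0.4579 μm/a
  Cl⁻ term: 0.0175·10.9^0.57·exp(0.008·85+0.085·26.3) = 1.261
  r_corr = 0.4579 + 1.261 = 1.718 μm/a
  mass loss = 1.718 μm/a × 7.14 g/cm³ = 12.27 g·m⁻²·a⁻¹
copper: f(T) = -0.080·(T−10) [T>10 °C] = -1.3040
  SO₂ term: 0.0053·6.4^0.26·exp(0.059·85-1.3040) = 0.3512
  Cl⁻ term: 0.01025·10.9^0.27·exp(0.036·85+0.049·26.3) = 1.512
  r_corr = 0.3512 + 1.512 = 1.863 μm/a
  mass loss = 1.863 μm/a × 8.96 g/cm³ = 16.69 g·m⁻²·a⁻¹
Ordering by g·m⁻²·a⁻¹: copper (16.7) > zinc (12.3)

copper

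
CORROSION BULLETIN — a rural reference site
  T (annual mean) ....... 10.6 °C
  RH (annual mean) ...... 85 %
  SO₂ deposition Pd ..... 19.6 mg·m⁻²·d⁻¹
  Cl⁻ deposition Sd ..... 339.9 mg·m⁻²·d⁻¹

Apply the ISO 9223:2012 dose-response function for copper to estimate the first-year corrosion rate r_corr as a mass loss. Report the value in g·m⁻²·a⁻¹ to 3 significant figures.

copper: T>10 °C ⇒ hinge -0.080·(10.6−10) = -0.0480
  sulphur-dioxide contribution → 1.65 μm/a
  chloride contribution → 1.773 μm/a
  ⇒ r_corr(copper) = 3.423 μm/a
Convert to mass loss: 3.423 μm/a × 8.96 g/cm³ = 30.67 g·m⁻²·a⁻¹

r_corr = 30.7 g·m⁻²·a⁻¹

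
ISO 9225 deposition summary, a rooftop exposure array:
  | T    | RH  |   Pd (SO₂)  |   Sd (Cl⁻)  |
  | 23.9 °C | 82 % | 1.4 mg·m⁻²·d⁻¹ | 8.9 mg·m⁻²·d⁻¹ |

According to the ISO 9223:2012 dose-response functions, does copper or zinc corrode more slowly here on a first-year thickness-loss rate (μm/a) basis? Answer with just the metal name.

zinc

copper: T>10 °C ⇒ hinge -0.080·(23.9−10) = -1.1120
  sulphur-dioxide contribution → 0.2401 μm/a
  chloride contribution → 1.142 μm/a
  total first-year rate 1.382 μm/a
zinc: f(T) = -0.071·(T−10) [T>10 °C] = -0.9869
  sulphur-dioxide contribution → 0.2423 μm/a
  chloride contribution → 0.894 μm/a
  ⇒ r_corr(zinc) = 1.136 μm/a
Ordering by μm/a: copper (1.38) > zinc (1.14)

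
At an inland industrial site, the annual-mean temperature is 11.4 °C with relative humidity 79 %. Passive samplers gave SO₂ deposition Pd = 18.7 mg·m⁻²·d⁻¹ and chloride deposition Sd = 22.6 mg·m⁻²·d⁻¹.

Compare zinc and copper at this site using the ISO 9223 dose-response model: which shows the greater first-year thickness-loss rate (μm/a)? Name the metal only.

zinc: temperature factor f = -0.071·(1.4) = -0.0994
  SO₂ term: 0.0129·18.7^0.44·exp(0.046·79-0.0994) = 1.604
  Cl⁻ term: 0.0175·22.6^0.57·exp(0.008·79+0.085·11.4) = 0.5131
  sum: 1.604 + 0.5131 → r_corr = 2.117 μm/a
copper: T>10 °C ⇒ hinge -0.080·(11.4−10) = -0.1120
  SO₂ term: 0.0053·18.7^0.26·exp(0.059·79-0.1120) = 1.073
  Sd branch = 0.01025·Sd^0.27·e^(0.036·RH+0.049·T) = 0.7146 μm/a
  r_corr = 1.073 + 0.7146 = 1.788 μm/a
Ordering by μm/a: zinc (2.12) > copper (1.79)

zinc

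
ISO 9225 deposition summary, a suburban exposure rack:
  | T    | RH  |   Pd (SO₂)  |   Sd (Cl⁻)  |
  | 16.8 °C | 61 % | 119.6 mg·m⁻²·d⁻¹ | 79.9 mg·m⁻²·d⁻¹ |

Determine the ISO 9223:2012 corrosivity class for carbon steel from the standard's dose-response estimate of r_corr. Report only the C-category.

carbon steel: f(T) = -0.054·(T−10) [T>10 °C] = -0.3672
  Pd branch = 1.77·Pd^0.52·e^(0.02·RH+f) = 49.98 μm/a
  Sd branch = 0.102·Sd^0.62·e^(0.033·RH+0.04·T) = 22.61 μm/a
  sum: 49.98 + 22.61 → r_corr = 72.58 μm/a
ISO 9223 Table 2 (carbon steel): 50 < 72.6 ≤ 80 μm/a ⇒ C4

C4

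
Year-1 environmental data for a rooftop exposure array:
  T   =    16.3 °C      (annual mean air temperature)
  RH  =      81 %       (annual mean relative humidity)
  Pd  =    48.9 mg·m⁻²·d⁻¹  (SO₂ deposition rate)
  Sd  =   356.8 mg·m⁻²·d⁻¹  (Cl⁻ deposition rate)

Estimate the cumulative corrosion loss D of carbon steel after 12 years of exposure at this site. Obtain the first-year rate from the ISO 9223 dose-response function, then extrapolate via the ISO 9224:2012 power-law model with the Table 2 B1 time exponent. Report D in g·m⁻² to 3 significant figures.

D(12) = 4.51e+03 g·m⁻²

carbon steel: f(T) = -0.054·(T−10) [T>10 °C] = -0.3402
  Pd branch = 1.77·Pd^0.52·e^(0.02·RH+f) = 48.11 μm/a
  Sd branch = 0.102·Sd^0.62·e^(0.033·RH+0.04·T) = 108.4 μm/a
  sum: 48.11 + 108.4 → r_corr = 156.5 μm/a
ISO 9224: D(t) = r_corr · t^b with b = 0.523 (carbon steel, B1)
  D(12) = 156.5 × 12^0.523 = 156.5 × 3.668 = 574.1 μm
  Mass loss = 574.1 μm × 7.85 g/cm³ = 4507 g·m⁻²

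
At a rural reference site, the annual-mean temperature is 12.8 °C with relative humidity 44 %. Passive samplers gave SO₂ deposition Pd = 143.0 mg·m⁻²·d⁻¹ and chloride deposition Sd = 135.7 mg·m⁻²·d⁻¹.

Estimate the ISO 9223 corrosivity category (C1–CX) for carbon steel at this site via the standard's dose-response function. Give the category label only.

carbon steel: f(T) = -0.054·(T−10) [T>10 °C] = -0.1512
  Pd branch = 1.77·Pd^0.52·e^(0.02·RH+f) = 48.45 μm/a
  Cl⁻ term: 0.102·135.7^0.62·exp(0.033·44+0.04·12.8) = 15.27
  sum: 48.45 + 15.27 → r_corr = 63.71 μm/a
63.7 μm/a falls in (50, 80] for carbon steel → category C4

C4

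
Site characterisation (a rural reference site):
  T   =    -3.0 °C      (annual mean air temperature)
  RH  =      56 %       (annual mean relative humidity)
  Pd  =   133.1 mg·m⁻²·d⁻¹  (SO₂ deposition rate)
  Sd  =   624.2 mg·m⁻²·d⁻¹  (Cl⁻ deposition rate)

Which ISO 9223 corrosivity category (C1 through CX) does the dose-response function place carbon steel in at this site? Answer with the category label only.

carbon steel: T≤10 °C ⇒ hinge +0.150·(-3.0−10) = -1.9500
  Pd branch = 1.77·Pd^0.52·e^(0.02·RH+f) = 9.819 μm/a
  Cl⁻ term: 0.102·624.2^0.62·exp(0.033·56+0.04·-3.0) = 31.06
  sum: 9.819 + 31.06 → r_corr = 40.88 μm/a
Category bounds: 25…50 μm/a bracket r_corr ⇒ C3

C3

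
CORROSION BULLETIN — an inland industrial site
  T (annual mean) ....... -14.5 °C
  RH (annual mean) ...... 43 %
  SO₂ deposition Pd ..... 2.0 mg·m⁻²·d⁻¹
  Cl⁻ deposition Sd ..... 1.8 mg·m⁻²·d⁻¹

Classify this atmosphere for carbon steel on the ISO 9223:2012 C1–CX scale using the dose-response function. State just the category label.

carbon steel: T≤10 °C ⇒ hinge +0.150·(-14.5−10) = -3.6750
  Pd branch = 1.77·Pd^0.52·e^(0.02·RH+f) = 0.152 μm/a
  Cl⁻ term: 0.102·1.8^0.62·exp(0.033·43+0.04·-14.5) = 0.3398
  sum: 0.152 + 0.3398 → r_corr = 0.4919 μm/a
0.492 μm/a falls in (0, 1.3] for carbon steel → category C1

C1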